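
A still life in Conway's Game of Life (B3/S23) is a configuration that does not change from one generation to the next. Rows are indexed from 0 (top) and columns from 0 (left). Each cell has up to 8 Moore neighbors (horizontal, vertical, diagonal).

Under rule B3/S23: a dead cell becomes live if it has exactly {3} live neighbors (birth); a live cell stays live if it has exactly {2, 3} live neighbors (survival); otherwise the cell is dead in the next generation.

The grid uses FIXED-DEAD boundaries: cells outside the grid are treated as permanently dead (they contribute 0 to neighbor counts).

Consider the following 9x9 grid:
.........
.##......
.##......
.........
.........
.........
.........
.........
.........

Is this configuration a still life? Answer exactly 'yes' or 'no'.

Answer: yes

Derivation:
Compute generation 1 and compare to generation 0 (given above):
Generation 1:
.........
.##......
.##......
.........
.........
.........
.........
.........
.........
The grids are IDENTICAL -> still life.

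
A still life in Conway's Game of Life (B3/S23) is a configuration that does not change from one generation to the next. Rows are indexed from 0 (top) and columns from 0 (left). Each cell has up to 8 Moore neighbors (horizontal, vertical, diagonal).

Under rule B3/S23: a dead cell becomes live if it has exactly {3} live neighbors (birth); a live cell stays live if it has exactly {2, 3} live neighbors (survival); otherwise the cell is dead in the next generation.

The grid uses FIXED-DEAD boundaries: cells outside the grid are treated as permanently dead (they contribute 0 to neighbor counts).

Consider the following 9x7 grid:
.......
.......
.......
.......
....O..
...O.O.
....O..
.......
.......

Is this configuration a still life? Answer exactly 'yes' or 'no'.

Compute generation 1 and compare to generation 0 (given above):
Generation 1:
.......
.......
.......
.......
....O..
...O.O.
....O..
.......
.......
The grids are IDENTICAL -> still life.

Answer: yes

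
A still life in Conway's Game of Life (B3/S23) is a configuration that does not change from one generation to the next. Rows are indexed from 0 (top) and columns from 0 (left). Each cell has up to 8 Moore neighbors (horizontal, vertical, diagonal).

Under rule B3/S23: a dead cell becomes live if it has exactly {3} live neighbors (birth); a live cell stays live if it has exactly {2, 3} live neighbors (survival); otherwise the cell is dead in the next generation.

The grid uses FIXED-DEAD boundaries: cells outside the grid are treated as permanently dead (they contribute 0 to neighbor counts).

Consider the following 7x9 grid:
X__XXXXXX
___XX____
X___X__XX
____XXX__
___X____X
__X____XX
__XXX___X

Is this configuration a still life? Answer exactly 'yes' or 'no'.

Answer: no

Derivation:
Compute generation 1 and compare to generation 0 (given above):
Generation 1:
___X_XXX_
_________
______XX_
___XXXX_X
___XXXX_X
__X_X__XX
__XX___XX
Cell (0,0) differs: gen0=1 vs gen1=0 -> NOT a still life.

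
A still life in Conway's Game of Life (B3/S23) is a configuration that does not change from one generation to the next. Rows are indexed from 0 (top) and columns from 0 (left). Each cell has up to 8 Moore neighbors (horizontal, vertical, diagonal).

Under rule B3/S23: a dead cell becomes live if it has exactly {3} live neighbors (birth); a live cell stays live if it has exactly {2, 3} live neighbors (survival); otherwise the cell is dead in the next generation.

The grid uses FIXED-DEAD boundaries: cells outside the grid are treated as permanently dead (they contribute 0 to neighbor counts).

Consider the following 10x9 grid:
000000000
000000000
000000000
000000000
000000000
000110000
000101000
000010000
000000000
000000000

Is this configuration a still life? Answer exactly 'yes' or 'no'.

Compute generation 1 and compare to generation 0 (given above):
Generation 1:
000000000
000000000
000000000
000000000
000000000
000110000
000101000
000010000
000000000
000000000
The grids are IDENTICAL -> still life.

Answer: yes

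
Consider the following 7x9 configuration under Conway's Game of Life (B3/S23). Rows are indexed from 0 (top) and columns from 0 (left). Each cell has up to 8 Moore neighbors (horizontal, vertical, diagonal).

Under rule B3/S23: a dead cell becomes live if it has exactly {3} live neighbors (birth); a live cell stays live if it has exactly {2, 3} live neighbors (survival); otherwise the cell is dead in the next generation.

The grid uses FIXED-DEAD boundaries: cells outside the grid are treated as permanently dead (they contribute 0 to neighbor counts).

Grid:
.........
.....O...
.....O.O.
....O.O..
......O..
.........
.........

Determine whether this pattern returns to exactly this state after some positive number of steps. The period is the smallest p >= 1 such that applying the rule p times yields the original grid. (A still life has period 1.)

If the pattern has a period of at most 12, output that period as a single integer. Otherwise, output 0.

Simulating and comparing each generation to the original:
Gen 0 (original, given above): 6 live cells
Gen 1: 6 live cells, differs from original
Gen 2: 6 live cells, MATCHES original -> period = 2

Answer: 2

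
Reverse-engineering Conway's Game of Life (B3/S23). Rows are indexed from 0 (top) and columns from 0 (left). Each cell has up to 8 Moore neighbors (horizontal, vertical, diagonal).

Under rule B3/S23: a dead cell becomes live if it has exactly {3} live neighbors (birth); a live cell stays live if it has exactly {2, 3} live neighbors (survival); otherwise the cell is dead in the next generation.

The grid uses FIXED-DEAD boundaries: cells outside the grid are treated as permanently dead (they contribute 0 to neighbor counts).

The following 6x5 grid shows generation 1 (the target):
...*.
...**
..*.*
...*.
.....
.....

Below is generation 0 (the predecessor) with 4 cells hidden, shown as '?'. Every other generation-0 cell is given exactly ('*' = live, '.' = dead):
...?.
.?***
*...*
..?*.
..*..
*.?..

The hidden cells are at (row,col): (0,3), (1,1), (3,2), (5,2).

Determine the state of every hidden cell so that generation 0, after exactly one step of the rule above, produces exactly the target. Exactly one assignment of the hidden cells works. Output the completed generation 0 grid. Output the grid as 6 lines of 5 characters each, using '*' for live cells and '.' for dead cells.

Answer: .....
..***
*...*
...*.
..*..
*....

Derivation:
Hidden generation-0 cells (in order): (0,3), (1,1), (3,2), (5,2).
A hidden cell only influences target cells in its own 3x3 neighborhood. Try each of the 2^4 = 16 assignments, step the completed generation 0 forward once under B3/S23, and compare with the target:
  (0,3)=. (1,1)=. (3,2)=. (5,2)=. -> step reproduces the target at every cell -> ACCEPT
  (0,3)=. (1,1)=. (3,2)=. (5,2)=* -> step gives (4,1)='*' but target has '.' -> reject
  (0,3)=. (1,1)=. (3,2)=* (5,2)=. -> step gives (2,1)='*' but target has '.' -> reject
  (0,3)=. (1,1)=. (3,2)=* (5,2)=* -> step gives (2,1)='*' but target has '.' -> reject
  (0,3)=. (1,1)=* (3,2)=. (5,2)=. -> step gives (0,2)='*' but target has '.' -> reject
  (0,3)=. (1,1)=* (3,2)=. (5,2)=* -> step gives (0,2)='*' but target has '.' -> reject
  (0,3)=. (1,1)=* (3,2)=* (5,2)=. -> step gives (0,2)='*' but target has '.' -> reject
  (0,3)=. (1,1)=* (3,2)=* (5,2)=* -> step gives (0,2)='*' but target has '.' -> reject
  (0,3)=* (1,1)=. (3,2)=. (5,2)=. -> step gives (0,2)='*' but target has '.' -> reject
  (0,3)=* (1,1)=. (3,2)=. (5,2)=* -> step gives (0,2)='*' but target has '.' -> reject
  (0,3)=* (1,1)=. (3,2)=* (5,2)=. -> step gives (0,2)='*' but target has '.' -> reject
  (0,3)=* (1,1)=. (3,2)=* (5,2)=* -> step gives (0,2)='*' but target has '.' -> reject
  (0,3)=* (1,1)=* (3,2)=. (5,2)=. -> step gives (0,4)='*' but target has '.' -> reject
  (0,3)=* (1,1)=* (3,2)=. (5,2)=* -> step gives (0,4)='*' but target has '.' -> reject
  (0,3)=* (1,1)=* (3,2)=* (5,2)=. -> step gives (0,4)='*' but target has '.' -> reject
  (0,3)=* (1,1)=* (3,2)=* (5,2)=* -> step gives (0,4)='*' but target has '.' -> reject
Unique solution: (0,3)=dead, (1,1)=dead, (3,2)=dead, (5,2)=dead.
Check: live-neighbor counts of every cell in the completed generation 0:
01232
12132
02353
12222
12121
02110
Applying B3/S23 to generation 0 with these counts gives:
...*.
...**
..*.*
...*.
.....
.....
which matches the target exactly.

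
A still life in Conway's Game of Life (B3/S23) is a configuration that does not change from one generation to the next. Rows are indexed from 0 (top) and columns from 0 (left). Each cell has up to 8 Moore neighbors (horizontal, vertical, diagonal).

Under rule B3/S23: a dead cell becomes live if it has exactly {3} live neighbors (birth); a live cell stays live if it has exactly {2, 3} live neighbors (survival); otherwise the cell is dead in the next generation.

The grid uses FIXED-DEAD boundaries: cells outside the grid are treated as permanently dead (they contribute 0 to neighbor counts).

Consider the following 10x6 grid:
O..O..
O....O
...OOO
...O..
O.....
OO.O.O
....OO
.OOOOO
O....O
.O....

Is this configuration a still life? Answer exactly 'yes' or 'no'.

Answer: no

Derivation:
Compute generation 1 and compare to generation 0 (given above):
Generation 1:
......
...O.O
...O.O
...O..
OOO.O.
OO...O
O.....
.OOO..
O..O.O
......
Cell (0,0) differs: gen0=1 vs gen1=0 -> NOT a still life.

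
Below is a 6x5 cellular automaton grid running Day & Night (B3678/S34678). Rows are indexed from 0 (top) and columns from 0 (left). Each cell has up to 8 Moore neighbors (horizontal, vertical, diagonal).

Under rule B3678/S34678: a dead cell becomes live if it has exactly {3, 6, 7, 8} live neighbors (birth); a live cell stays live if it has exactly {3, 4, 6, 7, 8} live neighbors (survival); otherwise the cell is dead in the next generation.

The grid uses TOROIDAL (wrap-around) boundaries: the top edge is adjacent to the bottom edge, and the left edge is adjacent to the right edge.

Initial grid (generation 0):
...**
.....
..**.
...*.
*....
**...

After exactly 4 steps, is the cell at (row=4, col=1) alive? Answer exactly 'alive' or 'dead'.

Simulating step by step:
Generation 0 (given above): 8 live cells
Generation 1: 8 live cells
*....
..*.*
.....
..*.*
.*..*
*....
Generation 2: 8 live cells
.*..*
.....
.....
*..*.
...*.
**..*
Generation 3: 7 live cells
.....
.....
.....
....*
.**..
*.***
Generation 4: 6 live cells
...**
.....
.....
.....
.**..
..**.

Cell (4,1) at generation 4: 1 -> alive

Answer: alive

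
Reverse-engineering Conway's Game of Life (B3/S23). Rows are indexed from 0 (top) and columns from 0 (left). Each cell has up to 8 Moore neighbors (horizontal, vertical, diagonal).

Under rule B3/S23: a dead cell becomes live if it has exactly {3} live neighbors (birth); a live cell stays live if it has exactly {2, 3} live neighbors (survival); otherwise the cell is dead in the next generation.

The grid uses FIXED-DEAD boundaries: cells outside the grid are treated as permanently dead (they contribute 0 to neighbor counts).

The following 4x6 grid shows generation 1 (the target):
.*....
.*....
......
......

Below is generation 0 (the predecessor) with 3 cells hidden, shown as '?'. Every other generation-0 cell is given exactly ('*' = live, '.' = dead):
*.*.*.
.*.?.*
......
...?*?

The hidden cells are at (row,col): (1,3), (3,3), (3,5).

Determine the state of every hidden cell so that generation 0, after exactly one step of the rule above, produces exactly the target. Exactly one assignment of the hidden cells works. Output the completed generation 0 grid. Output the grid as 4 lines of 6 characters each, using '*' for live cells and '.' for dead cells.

Hidden generation-0 cells (in order): (1,3), (3,3), (3,5).
A hidden cell only influences target cells in its own 3x3 neighborhood. Try each of the 2^3 = 8 assignments, step the completed generation 0 forward once under B3/S23, and compare with the target:
  (1,3)=. (3,3)=. (3,5)=. -> step reproduces the target at every cell -> ACCEPT
  (1,3)=. (3,3)=. (3,5)=* -> step gives (2,4)='*' but target has '.' -> reject
  (1,3)=. (3,3)=* (3,5)=. -> step gives (2,4)='*' but target has '.' -> reject
  (1,3)=. (3,3)=* (3,5)=* -> step gives (2,5)='*' but target has '.' -> reject
  (1,3)=* (3,3)=. (3,5)=. -> step gives (0,2)='*' but target has '.' -> reject
  (1,3)=* (3,3)=. (3,5)=* -> step gives (0,2)='*' but target has '.' -> reject
  (1,3)=* (3,3)=* (3,5)=. -> step gives (0,2)='*' but target has '.' -> reject
  (1,3)=* (3,3)=* (3,5)=* -> step gives (0,2)='*' but target has '.' -> reject
Unique solution: (1,3)=dead, (3,3)=dead, (3,5)=dead.
Check: live-neighbor counts of every cell in the completed generation 0:
131212
222221
111122
000101
Applying B3/S23 to generation 0 with these counts gives:
.*....
.*....
......
......
which matches the target exactly.

Answer: *.*.*.
.*...*
......
....*.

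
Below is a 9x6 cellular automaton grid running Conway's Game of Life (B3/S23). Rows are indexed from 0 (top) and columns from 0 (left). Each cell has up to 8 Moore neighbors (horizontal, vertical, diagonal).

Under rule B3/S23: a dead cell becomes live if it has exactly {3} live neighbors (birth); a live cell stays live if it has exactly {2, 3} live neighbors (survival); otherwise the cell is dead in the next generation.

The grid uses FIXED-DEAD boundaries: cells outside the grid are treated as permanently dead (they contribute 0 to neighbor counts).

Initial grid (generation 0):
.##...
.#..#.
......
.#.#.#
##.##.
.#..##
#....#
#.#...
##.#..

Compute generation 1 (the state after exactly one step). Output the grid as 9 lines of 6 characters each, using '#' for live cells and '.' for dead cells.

Simulating step by step:
Generation 0 (given above): 21 live cells
Generation 1: 24 live cells
(generation 1 grid is the final answer)

Answer: .##...
.##...
..#.#.
##.#..
##.#..
.###.#
#...##
#.#...
###...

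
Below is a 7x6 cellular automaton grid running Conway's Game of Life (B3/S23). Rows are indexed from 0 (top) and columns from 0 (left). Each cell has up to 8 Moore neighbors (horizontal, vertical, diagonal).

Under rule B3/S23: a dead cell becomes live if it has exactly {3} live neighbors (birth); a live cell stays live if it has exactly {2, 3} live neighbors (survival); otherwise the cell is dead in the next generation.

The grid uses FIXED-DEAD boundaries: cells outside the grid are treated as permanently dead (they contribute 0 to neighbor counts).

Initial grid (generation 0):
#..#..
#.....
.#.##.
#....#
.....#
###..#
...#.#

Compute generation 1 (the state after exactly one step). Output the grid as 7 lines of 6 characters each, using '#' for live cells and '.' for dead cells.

Answer: ......
#####.
##..#.
.....#
#...##
.##..#
.##.#.

Derivation:
Simulating step by step:
Generation 0 (given above): 15 live cells
Generation 1: 18 live cells
(generation 1 grid is the final answer)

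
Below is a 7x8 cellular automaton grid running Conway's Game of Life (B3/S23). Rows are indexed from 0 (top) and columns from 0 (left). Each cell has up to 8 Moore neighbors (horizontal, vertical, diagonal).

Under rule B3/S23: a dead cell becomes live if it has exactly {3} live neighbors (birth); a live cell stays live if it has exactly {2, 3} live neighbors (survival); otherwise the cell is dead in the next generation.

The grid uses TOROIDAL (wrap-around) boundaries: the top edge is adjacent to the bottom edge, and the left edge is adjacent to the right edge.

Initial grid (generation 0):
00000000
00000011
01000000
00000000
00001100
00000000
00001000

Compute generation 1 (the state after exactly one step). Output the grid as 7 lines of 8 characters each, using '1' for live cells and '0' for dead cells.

Answer: 00000000
00000000
00000000
00000000
00000000
00001100
00000000

Derivation:
Simulating step by step:
Generation 0 (given above): 6 live cells
Generation 1: 2 live cells
(generation 1 grid is the final answer)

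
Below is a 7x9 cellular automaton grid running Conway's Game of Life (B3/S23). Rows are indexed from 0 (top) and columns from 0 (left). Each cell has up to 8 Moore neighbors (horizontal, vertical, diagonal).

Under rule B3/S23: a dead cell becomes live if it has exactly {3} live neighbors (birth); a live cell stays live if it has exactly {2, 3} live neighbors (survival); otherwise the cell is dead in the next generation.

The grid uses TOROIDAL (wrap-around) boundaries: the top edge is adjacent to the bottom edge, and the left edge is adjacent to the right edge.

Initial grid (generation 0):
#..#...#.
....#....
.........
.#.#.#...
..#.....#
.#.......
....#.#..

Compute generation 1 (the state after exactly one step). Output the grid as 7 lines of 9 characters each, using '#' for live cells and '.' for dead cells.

Simulating step by step:
Generation 0 (given above): 12 live cells
Generation 1: 8 live cells
(generation 1 grid is the final answer)

Answer: ...###...
.........
....#....
..#......
###......
.........
.........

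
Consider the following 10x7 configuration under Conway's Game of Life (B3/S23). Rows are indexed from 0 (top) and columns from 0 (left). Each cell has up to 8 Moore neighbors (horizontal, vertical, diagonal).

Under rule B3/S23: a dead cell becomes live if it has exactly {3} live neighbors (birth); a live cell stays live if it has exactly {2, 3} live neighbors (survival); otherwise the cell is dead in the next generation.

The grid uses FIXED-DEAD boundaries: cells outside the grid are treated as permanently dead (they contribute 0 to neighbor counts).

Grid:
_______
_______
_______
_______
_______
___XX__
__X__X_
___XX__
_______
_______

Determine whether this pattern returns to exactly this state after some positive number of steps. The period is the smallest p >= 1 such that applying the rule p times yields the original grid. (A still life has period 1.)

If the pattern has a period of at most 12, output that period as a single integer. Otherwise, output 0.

Simulating and comparing each generation to the original:
Gen 0 (original, given above): 6 live cells
Gen 1: 6 live cells, MATCHES original -> period = 1

Answer: 1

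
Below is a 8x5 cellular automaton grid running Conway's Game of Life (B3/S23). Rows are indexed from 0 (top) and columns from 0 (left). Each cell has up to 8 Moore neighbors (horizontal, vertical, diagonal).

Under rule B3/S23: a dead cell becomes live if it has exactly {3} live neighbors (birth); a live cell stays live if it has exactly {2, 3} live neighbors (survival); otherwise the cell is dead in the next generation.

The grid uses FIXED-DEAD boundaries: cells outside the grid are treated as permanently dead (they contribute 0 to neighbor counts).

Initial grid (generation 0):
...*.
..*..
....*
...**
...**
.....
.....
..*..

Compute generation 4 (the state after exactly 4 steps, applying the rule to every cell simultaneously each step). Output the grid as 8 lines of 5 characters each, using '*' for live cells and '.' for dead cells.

Answer: .....
.....
.....
.....
.....
.....
.....
.....

Derivation:
Simulating step by step:
Generation 0 (given above): 8 live cells
Generation 1: 4 live cells
.....
...*.
....*
.....
...**
.....
.....
.....
Generation 2: 2 live cells
.....
.....
.....
...**
.....
.....
.....
.....
Generation 3: 0 live cells
.....
.....
.....
.....
.....
.....
.....
.....
Generation 4: 0 live cells
(generation 4 grid is the final answer)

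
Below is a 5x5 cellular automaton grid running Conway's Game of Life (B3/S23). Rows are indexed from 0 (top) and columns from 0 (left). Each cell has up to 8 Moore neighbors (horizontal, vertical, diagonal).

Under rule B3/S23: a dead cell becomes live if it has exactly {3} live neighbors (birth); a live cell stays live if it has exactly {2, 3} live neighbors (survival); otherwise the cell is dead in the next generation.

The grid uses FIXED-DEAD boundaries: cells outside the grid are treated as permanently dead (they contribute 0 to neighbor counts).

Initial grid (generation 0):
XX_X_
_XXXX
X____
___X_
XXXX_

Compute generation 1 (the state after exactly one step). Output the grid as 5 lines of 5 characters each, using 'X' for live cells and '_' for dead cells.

Simulating step by step:
Generation 0 (given above): 13 live cells
Generation 1: 13 live cells
(generation 1 grid is the final answer)

Answer: XX_XX
___XX
_X__X
X__X_
_XXX_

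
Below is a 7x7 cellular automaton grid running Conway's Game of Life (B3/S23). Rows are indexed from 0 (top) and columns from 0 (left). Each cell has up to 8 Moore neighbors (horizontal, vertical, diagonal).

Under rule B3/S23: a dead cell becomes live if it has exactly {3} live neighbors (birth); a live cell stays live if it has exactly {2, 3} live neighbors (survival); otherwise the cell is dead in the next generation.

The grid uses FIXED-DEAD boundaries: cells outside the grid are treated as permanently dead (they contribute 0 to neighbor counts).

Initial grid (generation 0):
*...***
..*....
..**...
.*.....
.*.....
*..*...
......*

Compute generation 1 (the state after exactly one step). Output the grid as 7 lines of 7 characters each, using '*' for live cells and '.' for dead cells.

Answer: .....*.
.**.**.
.***...
.*.....
***....
.......
.......

Derivation:
Simulating step by step:
Generation 0 (given above): 12 live cells
Generation 1: 12 live cells
(generation 1 grid is the final answer)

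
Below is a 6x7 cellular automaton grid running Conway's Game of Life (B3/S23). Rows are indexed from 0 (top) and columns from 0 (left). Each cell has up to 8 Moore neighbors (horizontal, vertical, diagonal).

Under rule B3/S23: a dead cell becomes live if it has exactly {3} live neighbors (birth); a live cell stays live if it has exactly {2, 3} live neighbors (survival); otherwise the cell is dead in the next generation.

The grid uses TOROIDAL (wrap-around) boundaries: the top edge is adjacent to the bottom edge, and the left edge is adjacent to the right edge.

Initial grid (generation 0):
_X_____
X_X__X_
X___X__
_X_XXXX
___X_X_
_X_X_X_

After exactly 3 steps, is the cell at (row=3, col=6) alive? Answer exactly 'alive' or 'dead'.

Answer: alive

Derivation:
Simulating step by step:
Generation 0 (given above): 16 live cells
Generation 1: 14 live cells
XX__X_X
X_____X
X_X____
X_XX__X
X__X___
_______
Generation 2: 17 live cells
_X___XX
_____X_
__XX___
X_XX__X
XXXX__X
_X____X
Generation 3: 15 live cells
_____XX
__X_XXX
_XXXX_X
____X_X
___X_X_
_______

Cell (3,6) at generation 3: 1 -> alive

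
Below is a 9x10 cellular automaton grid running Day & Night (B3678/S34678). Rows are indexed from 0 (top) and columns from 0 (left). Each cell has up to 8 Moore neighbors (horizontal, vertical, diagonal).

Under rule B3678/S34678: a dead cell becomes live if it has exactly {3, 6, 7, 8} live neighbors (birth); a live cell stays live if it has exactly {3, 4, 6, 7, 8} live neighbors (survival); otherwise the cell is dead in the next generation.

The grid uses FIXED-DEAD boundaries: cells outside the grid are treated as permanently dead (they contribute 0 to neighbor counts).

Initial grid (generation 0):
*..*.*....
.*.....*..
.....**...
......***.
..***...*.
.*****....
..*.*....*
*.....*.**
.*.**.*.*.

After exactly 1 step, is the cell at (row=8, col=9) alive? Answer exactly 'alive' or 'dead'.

Simulating step by step:
Generation 0 (given above): 31 live cells
Generation 1: 25 live cells
..........
....**....
......*.*.
...**.**..
.**.*.*...
.*.*.*....
..*.*...*.
.**.*...**
.....*...*

Cell (8,9) at generation 1: 1 -> alive

Answer: alive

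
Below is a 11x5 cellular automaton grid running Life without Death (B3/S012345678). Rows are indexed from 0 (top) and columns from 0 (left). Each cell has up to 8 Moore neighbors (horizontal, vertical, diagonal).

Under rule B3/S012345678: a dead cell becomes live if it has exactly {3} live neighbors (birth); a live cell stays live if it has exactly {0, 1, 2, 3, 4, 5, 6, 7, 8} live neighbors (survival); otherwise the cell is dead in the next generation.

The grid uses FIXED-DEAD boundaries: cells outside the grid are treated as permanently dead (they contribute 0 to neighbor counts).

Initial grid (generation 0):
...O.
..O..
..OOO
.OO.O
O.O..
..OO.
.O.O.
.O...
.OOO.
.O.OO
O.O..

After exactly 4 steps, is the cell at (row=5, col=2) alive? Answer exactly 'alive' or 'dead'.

Simulating step by step:
Generation 0 (given above): 23 live cells
Generation 1: 31 live cells
...O.
..O.O
..OOO
.OO.O
O.O..
..OO.
.O.O.
OO.O.
OOOOO
OO.OO
OOOO.
Generation 2: 34 live cells
...O.
..O.O
..OOO
.OO.O
O.O..
..OO.
OO.OO
OO.O.
OOOOO
OO.OO
OOOOO
Generation 3: 36 live cells
...O.
..O.O
..OOO
.OO.O
O.O..
O.OOO
OO.OO
OO.O.
OOOOO
OO.OO
OOOOO
Generation 4: 37 live cells
...O.
..O.O
..OOO
.OO.O
O.O.O
O.OOO
OO.OO
OO.O.
OOOOO
OO.OO
OOOOO

Cell (5,2) at generation 4: 1 -> alive

Answer: alive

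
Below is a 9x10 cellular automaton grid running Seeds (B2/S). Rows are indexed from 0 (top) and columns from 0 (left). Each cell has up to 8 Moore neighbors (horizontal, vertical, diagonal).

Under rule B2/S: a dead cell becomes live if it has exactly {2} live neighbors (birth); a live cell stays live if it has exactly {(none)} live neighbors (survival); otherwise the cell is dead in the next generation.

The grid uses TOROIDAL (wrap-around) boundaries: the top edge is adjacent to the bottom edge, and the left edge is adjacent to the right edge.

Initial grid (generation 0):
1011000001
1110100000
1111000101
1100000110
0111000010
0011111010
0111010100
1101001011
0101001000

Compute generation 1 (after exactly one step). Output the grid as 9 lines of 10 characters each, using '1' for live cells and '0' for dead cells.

Answer: 0000010000
0000000000
0000101000
0000101000
0000000000
1000000001
0000000000
0000000000
0000010000

Derivation:
Simulating step by step:
Generation 0 (given above): 42 live cells
Generation 1: 8 live cells
(generation 1 grid is the final answer)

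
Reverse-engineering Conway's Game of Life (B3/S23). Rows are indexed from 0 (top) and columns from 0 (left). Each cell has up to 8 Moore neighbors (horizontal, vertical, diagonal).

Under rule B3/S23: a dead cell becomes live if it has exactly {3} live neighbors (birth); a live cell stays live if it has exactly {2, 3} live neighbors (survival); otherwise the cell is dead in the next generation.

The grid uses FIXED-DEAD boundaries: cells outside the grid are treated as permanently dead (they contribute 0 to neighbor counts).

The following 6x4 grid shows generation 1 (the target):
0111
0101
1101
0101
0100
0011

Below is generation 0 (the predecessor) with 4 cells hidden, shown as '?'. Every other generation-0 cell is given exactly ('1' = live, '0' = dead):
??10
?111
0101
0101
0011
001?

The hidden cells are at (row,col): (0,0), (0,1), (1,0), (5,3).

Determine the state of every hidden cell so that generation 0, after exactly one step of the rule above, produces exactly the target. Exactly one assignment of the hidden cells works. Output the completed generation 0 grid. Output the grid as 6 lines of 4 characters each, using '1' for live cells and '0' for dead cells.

Answer: 0010
0111
0101
0101
0011
0011

Derivation:
Hidden generation-0 cells (in order): (0,0), (0,1), (1,0), (5,3).
A hidden cell only influences target cells in its own 3x3 neighborhood. Try each of the 2^4 = 16 assignments, step the completed generation 0 forward once under B3/S23, and compare with the target:
  (0,0)=0 (0,1)=0 (1,0)=0 (5,3)=0 -> step gives (4,3)='1' but target has '0' -> reject
  (0,0)=0 (0,1)=0 (1,0)=0 (5,3)=1 -> step reproduces the target at every cell -> ACCEPT
  (0,0)=0 (0,1)=0 (1,0)=1 (5,3)=0 -> step gives (0,1)='0' but target has '1' -> reject
  (0,0)=0 (0,1)=0 (1,0)=1 (5,3)=1 -> step gives (0,1)='0' but target has '1' -> reject
  (0,0)=0 (0,1)=1 (1,0)=0 (5,3)=0 -> step gives (0,2)='0' but target has '1' -> reject
  (0,0)=0 (0,1)=1 (1,0)=0 (5,3)=1 -> step gives (0,2)='0' but target has '1' -> reject
  (0,0)=0 (0,1)=1 (1,0)=1 (5,3)=0 -> step gives (0,0)='1' but target has '0' -> reject
  (0,0)=0 (0,1)=1 (1,0)=1 (5,3)=1 -> step gives (0,0)='1' but target has '0' -> reject
  (0,0)=1 (0,1)=0 (1,0)=0 (5,3)=0 -> step gives (0,1)='0' but target has '1' -> reject
  (0,0)=1 (0,1)=0 (1,0)=0 (5,3)=1 -> step gives (0,1)='0' but target has '1' -> reject
  (0,0)=1 (0,1)=0 (1,0)=1 (5,3)=0 -> step gives (0,0)='1' but target has '0' -> reject
  (0,0)=1 (0,1)=0 (1,0)=1 (5,3)=1 -> step gives (0,0)='1' but target has '0' -> reject
  (0,0)=1 (0,1)=1 (1,0)=0 (5,3)=0 -> step gives (0,0)='1' but target has '0' -> reject
  (0,0)=1 (0,1)=1 (1,0)=0 (5,3)=1 -> step gives (0,0)='1' but target has '0' -> reject
  (0,0)=1 (0,1)=1 (1,0)=1 (5,3)=0 -> step gives (0,0)='1' but target has '0' -> reject
  (0,0)=1 (0,1)=1 (1,0)=1 (5,3)=1 -> step gives (0,0)='1' but target has '0' -> reject
Unique solution: (0,0)=dead, (0,1)=dead, (1,0)=dead, (5,3)=live.
Check: live-neighbor counts of every cell in the completed generation 0:
1333
2353
3373
2263
1354
0233
Applying B3/S23 to generation 0 with these counts gives:
0111
0101
1101
0101
0100
0011
which matches the target exactly.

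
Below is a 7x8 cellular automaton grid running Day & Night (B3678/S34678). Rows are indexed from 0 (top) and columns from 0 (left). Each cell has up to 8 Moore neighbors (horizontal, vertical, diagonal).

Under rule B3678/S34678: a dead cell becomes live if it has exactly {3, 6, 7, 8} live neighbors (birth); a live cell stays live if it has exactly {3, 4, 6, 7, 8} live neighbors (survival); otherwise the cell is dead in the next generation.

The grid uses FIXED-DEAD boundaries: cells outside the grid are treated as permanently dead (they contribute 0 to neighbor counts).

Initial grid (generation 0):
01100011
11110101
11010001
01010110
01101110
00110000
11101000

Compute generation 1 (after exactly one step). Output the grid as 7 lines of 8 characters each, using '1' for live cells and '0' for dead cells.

Simulating step by step:
Generation 0 (given above): 29 live cells
Generation 1: 29 live cells
(generation 1 grid is the final answer)

Answer: 11110010
11111001
10110100
01110111
01001110
11000000
01100000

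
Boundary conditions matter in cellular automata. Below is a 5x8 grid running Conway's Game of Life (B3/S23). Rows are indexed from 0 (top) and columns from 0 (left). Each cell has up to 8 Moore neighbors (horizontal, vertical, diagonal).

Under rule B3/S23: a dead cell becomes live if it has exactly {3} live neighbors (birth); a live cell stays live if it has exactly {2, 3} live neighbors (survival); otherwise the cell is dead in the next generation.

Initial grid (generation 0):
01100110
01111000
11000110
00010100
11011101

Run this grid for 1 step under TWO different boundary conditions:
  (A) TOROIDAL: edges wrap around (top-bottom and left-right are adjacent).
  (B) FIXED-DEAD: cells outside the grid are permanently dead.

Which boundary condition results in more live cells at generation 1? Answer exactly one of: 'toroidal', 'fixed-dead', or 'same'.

Answer: same

Derivation:
Under TOROIDAL boundary, generation 1:
00000011
00011001
11000110
00010000
11010001
Population = 14

Under FIXED-DEAD boundary, generation 1:
01001100
00011000
11000110
00010000
00110110
Population = 14

Comparison: toroidal=14, fixed-dead=14 -> same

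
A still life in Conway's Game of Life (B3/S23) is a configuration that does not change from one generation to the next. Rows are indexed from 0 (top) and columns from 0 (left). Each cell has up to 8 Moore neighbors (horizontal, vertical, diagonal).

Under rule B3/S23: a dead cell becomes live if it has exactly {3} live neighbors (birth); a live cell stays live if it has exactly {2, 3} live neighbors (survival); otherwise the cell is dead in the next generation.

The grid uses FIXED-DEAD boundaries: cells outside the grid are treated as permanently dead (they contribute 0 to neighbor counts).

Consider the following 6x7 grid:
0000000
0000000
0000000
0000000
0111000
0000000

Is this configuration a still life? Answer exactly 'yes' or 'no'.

Answer: no

Derivation:
Compute generation 1 and compare to generation 0 (given above):
Generation 1:
0000000
0000000
0000000
0010000
0010000
0010000
Cell (3,2) differs: gen0=0 vs gen1=1 -> NOT a still life.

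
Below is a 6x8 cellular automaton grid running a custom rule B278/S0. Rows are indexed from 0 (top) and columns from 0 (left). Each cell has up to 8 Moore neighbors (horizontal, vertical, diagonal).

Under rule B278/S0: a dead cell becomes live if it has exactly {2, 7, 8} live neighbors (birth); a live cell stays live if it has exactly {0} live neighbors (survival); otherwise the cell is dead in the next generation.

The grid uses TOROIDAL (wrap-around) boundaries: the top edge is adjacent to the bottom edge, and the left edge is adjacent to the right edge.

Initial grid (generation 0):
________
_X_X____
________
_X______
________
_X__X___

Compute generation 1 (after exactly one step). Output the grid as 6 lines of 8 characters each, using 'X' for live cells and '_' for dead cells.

Simulating step by step:
Generation 0 (given above): 5 live cells
Generation 1: 15 live cells
(generation 1 grid is the final answer)

Answer: XX_XX___
_XXX____
XX______
_X______
XXX_____
_X__X___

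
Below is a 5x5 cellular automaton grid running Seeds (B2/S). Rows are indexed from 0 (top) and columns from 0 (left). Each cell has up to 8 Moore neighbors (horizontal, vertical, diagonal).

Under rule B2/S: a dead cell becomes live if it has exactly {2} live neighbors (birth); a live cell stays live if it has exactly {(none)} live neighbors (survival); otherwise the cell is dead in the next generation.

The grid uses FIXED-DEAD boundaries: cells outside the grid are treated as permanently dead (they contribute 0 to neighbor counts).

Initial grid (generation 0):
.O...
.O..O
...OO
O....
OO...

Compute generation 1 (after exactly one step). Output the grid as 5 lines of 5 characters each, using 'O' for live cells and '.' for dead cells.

Answer: O.O..
O....
OOO..
..OOO
.....

Derivation:
Simulating step by step:
Generation 0 (given above): 8 live cells
Generation 1: 9 live cells
(generation 1 grid is the final answer)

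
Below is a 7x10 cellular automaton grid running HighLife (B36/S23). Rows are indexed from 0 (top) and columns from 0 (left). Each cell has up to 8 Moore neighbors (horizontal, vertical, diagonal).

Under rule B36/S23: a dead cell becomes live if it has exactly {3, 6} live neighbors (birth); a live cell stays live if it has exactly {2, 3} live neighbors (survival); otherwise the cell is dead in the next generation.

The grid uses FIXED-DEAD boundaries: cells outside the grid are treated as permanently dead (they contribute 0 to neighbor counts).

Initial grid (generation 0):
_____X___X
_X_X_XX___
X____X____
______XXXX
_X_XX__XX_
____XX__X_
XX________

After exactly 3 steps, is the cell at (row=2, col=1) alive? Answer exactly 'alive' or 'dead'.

Answer: dead

Derivation:
Simulating step by step:
Generation 0 (given above): 22 live cells
Generation 1: 22 live cells
____XXX___
_____XX___
____XX__X_
____XXX__X
___XX_____
XXXXXX_XX_
__________
Generation 2: 16 live cells
____X_X___
_______X__
_______X__
______X___
_X___X_XX_
_XX__X____
_XXXX_____
Generation 3: 16 live cells
__________
______XX__
______XX__
______X_X_
_XX__X_X__
X____XX___
_X_XX_____

Cell (2,1) at generation 3: 0 -> dead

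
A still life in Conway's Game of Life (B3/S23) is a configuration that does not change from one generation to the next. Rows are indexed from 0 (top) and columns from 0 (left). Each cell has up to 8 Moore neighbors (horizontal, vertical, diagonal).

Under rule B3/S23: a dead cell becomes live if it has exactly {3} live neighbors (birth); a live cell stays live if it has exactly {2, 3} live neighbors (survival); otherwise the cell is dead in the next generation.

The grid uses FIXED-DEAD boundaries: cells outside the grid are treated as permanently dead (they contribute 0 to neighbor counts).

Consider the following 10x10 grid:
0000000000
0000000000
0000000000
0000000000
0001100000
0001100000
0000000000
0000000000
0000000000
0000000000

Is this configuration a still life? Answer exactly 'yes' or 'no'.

Answer: yes

Derivation:
Compute generation 1 and compare to generation 0 (given above):
Generation 1:
0000000000
0000000000
0000000000
0000000000
0001100000
0001100000
0000000000
0000000000
0000000000
0000000000
The grids are IDENTICAL -> still life.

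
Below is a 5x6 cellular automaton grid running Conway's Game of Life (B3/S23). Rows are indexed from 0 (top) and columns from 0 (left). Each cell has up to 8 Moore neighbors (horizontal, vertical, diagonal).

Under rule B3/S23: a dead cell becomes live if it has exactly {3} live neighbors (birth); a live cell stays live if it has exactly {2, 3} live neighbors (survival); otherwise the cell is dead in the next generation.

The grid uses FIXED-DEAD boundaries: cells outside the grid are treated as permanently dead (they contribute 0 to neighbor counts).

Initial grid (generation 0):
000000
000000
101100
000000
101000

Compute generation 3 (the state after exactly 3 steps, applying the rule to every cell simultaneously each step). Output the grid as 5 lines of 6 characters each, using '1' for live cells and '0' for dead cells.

Answer: 000000
000000
000000
000000
000000

Derivation:
Simulating step by step:
Generation 0 (given above): 5 live cells
Generation 1: 2 live cells
000000
000000
000000
001100
000000
Generation 2: 0 live cells
000000
000000
000000
000000
000000
Generation 3: 0 live cells
(generation 3 grid is the final answer)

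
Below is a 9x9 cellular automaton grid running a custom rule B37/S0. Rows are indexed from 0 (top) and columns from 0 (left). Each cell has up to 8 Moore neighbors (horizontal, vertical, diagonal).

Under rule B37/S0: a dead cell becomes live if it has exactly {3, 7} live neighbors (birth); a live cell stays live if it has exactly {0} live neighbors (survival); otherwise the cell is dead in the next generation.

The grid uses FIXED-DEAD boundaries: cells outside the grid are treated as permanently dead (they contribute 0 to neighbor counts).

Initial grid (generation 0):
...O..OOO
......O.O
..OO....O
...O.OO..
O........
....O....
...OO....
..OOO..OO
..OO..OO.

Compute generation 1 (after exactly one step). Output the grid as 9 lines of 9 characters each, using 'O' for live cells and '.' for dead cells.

Simulating step by step:
Generation 0 (given above): 25 live cells
Generation 1: 18 live cells
(generation 1 grid is the final answer)

Answer: ...O.....
..OO.....
....OOO..
..O.O....
O...OO...
...O.....
..O..O...
.....OO..
....O...O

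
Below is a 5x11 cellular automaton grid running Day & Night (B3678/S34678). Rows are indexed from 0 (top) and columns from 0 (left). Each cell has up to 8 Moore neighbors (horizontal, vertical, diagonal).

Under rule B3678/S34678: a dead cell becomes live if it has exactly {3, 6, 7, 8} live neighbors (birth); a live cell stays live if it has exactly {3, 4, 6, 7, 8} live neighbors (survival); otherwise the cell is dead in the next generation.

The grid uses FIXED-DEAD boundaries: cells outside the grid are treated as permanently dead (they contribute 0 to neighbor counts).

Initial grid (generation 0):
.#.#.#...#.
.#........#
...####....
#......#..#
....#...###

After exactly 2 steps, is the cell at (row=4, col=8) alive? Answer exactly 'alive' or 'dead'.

Simulating step by step:
Generation 0 (given above): 17 live cells
Generation 1: 7 live cells
..#........
...#..#....
...........
...#..#.#..
.........#.
Generation 2: 1 live cells
...........
...........
.......#...
...........
...........

Cell (4,8) at generation 2: 0 -> dead

Answer: dead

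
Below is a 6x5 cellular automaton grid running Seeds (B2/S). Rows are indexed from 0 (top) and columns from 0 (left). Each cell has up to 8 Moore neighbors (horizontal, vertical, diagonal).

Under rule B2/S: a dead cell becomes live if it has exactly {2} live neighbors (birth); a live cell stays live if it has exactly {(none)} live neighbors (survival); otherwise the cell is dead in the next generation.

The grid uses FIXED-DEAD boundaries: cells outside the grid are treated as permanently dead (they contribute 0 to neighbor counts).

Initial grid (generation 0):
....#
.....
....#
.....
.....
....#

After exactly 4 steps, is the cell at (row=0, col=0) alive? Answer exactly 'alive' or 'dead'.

Simulating step by step:
Generation 0 (given above): 3 live cells
Generation 1: 2 live cells
.....
...##
.....
.....
.....
.....
Generation 2: 4 live cells
...##
.....
...##
.....
.....
.....
Generation 3: 3 live cells
.....
..#..
.....
...##
.....
.....
Generation 4: 4 live cells
.....
.....
..#.#
.....
...##
.....

Cell (0,0) at generation 4: 0 -> dead

Answer: dead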